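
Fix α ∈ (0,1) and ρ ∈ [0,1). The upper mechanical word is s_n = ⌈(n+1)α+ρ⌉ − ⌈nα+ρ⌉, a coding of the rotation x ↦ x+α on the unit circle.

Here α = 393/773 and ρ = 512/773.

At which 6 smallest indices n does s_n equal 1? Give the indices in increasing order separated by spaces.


n=0: ⌈905/773⌉−⌈512/773⌉ = 2−1 = 1  ← one
n=1: ⌈1298/773⌉−⌈905/773⌉ = 2−2 = 0
n=2: ⌈1691/773⌉−⌈1298/773⌉ = 3−2 = 1  ← one
n=3: ⌈2084/773⌉−⌈1691/773⌉ = 3−3 = 0
n=4: ⌈2477/773⌉−⌈2084/773⌉ = 4−3 = 1  ← one
n=5: ⌈2870/773⌉−⌈2477/773⌉ = 4−4 = 0
n=6: ⌈3263/773⌉−⌈2870/773⌉ = 5−4 = 1  ← one
n=7: ⌈3656/773⌉−⌈3263/773⌉ = 5−5 = 0
n=8: ⌈4049/773⌉−⌈3656/773⌉ = 6−5 = 1  ← one
n=9: ⌈4442/773⌉−⌈4049/773⌉ = 6−6 = 0
n=10: ⌈4835/773⌉−⌈4442/773⌉ = 7−6 = 1  ← one
positions of the first 6 ones: 0 2 4 6 8 10

0 2 4 6 8 10


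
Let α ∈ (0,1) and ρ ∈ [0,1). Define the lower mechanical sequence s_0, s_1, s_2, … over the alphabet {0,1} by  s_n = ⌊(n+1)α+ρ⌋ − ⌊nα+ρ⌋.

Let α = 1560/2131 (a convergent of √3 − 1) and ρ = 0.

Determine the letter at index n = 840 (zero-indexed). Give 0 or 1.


1

(n+1)α + ρ = (841·1560) / 2131 = 1311960/2131
nα + ρ     = (840·1560) / 2131 = 1310400/2131
⌊1311960/2131⌋ = 615,  ⌊1310400/2131⌋ = 614
s_{840} = 615 − 614 = 1


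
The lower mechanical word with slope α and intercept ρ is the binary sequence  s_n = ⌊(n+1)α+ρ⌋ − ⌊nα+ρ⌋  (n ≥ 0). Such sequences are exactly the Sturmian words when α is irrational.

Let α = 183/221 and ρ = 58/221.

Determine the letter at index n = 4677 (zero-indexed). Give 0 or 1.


0

(n+1)α + ρ = (4678·183 + 58) / 221 = 856132/221
nα + ρ     = (4677·183 + 58) / 221 = 855949/221
⌊856132/221⌋ = 3873,  ⌊855949/221⌋ = 3873
s_{4677} = 3873 − 3873 = 0


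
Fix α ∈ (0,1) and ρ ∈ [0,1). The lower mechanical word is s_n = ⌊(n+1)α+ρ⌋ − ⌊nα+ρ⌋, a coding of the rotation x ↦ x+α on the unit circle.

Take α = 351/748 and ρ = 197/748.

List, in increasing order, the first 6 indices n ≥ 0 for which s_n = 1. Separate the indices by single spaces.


n=0: ⌊548/748⌋−⌊197/748⌋ = 0−0 = 0
n=1: ⌊899/748⌋−⌊548/748⌋ = 1−0 = 1  ← one
n=2: ⌊1250/748⌋−⌊899/748⌋ = 1−1 = 0
n=3: ⌊1601/748⌋−⌊1250/748⌋ = 2−1 = 1  ← one
n=4: ⌊1952/748⌋−⌊1601/748⌋ = 2−2 = 0
n=5: ⌊2303/748⌋−⌊1952/748⌋ = 3−2 = 1  ← one
n=6: ⌊2654/748⌋−⌊2303/748⌋ = 3−3 = 0
n=7: ⌊3005/748⌋−⌊2654/748⌋ = 4−3 = 1  ← one
n=8: ⌊3356/748⌋−⌊3005/748⌋ = 4−4 = 0
n=9: ⌊3707/748⌋−⌊3356/748⌋ = 4−4 = 0
n=10: ⌊4058/748⌋−⌊3707/748⌋ = 5−4 = 1  ← one
n=11: ⌊4409/748⌋−⌊4058/748⌋ = 5−5 = 0
n=12: ⌊4760/748⌋−⌊4409/748⌋ = 6−5 = 1  ← one
positions of the first 6 ones: 1 3 5 7 10 12

1 3 5 7 10 12


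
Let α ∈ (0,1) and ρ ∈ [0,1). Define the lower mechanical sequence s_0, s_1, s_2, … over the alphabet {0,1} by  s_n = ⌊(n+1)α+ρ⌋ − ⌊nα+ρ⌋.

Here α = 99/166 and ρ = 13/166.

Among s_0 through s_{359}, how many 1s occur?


#1s = Σ_{n=0}^{359} s_n = Σ_{n=0}^{359} (⌊(n+1)α+ρ⌋ − ⌊nα+ρ⌋)
the sum telescopes: every ⌊nα+ρ⌋ with 0 < n < 360 appears once with + and once with −, leaving ⌊360α+ρ⌋ − ⌊0·α+ρ⌋
360α + ρ = (360·99 + 13) / 166 = 35653/166
ρ = 13/166
⌊35653/166⌋ = 214,  ⌊13/166⌋ = 0
#1s = 214 − 0 = 214

214


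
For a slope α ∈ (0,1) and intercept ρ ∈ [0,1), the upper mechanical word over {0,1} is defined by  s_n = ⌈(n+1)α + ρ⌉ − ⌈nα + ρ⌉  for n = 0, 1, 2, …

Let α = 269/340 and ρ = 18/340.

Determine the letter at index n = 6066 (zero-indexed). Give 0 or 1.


(n+1)α + ρ = (6067·269 + 18) / 340 = 1632041/340
nα + ρ     = (6066·269 + 18) / 340 = 1631772/340
⌈1632041/340⌉ = 4801,  ⌈1631772/340⌉ = 4800
s_{6066} = 4801 − 4800 = 1

1


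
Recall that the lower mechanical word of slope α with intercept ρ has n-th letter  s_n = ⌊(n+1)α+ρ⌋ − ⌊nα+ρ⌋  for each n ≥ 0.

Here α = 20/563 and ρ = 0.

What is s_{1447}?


(n+1)α + ρ = (1448·20) / 563 = 28960/563
nα + ρ     = (1447·20) / 563 = 28940/563
⌊28960/563⌋ = 51,  ⌊28940/563⌋ = 51
s_{1447} = 51 − 51 = 0

0


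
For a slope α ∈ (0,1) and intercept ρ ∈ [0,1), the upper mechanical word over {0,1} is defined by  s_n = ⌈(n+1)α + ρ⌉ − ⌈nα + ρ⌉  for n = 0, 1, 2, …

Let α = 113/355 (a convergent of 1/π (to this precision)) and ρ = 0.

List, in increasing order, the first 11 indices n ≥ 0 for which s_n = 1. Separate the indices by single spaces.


0 3 6 9 12 15 18 21 25 28 31

n=0: ⌈113/355⌉−⌈0/355⌉ = 1−0 = 1  ← one
n=1: ⌈226/355⌉−⌈113/355⌉ = 1−1 = 0
n=2: ⌈339/355⌉−⌈226/355⌉ = 1−1 = 0
n=3: ⌈452/355⌉−⌈339/355⌉ = 2−1 = 1  ← one
n=4: ⌈565/355⌉−⌈452/355⌉ = 2−2 = 0
n=5: ⌈678/355⌉−⌈565/355⌉ = 2−2 = 0
n=6: ⌈791/355⌉−⌈678/355⌉ = 3−2 = 1  ← one
n=7: ⌈904/355⌉−⌈791/355⌉ = 3−3 = 0
n=8: ⌈1017/355⌉−⌈904/355⌉ = 3−3 = 0
n=9: ⌈1130/355⌉−⌈1017/355⌉ = 4−3 = 1  ← one
n=10: ⌈1243/355⌉−⌈1130/355⌉ = 4−4 = 0
n=11: ⌈1356/355⌉−⌈1243/355⌉ = 4−4 = 0
n=12: ⌈1469/355⌉−⌈1356/355⌉ = 5−4 = 1  ← one
n=13: ⌈1582/355⌉−⌈1469/355⌉ = 5−5 = 0
n=14: ⌈1695/355⌉−⌈1582/355⌉ = 5−5 = 0
n=15: ⌈1808/355⌉−⌈1695/355⌉ = 6−5 = 1  ← one
n=16: ⌈1921/355⌉−⌈1808/355⌉ = 6−6 = 0
n=17: ⌈2034/355⌉−⌈1921/355⌉ = 6−6 = 0
n=18: ⌈2147/355⌉−⌈2034/355⌉ = 7−6 = 1  ← one
n=19: ⌈2260/355⌉−⌈2147/355⌉ = 7−7 = 0
n=20: ⌈2373/355⌉−⌈2260/355⌉ = 7−7 = 0
n=21: ⌈2486/355⌉−⌈2373/355⌉ = 8−7 = 1  ← one
n=22: ⌈2599/355⌉−⌈2486/355⌉ = 8−8 = 0
n=23: ⌈2712/355⌉−⌈2599/355⌉ = 8−8 = 0
n=24: ⌈2825/355⌉−⌈2712/355⌉ = 8−8 = 0
n=25: ⌈2938/355⌉−⌈2825/355⌉ = 9−8 = 1  ← one
n=26: ⌈3051/355⌉−⌈2938/355⌉ = 9−9 = 0
n=27: ⌈3164/355⌉−⌈3051/355⌉ = 9−9 = 0
n=28: ⌈3277/355⌉−⌈3164/355⌉ = 10−9 = 1  ← one
n=29: ⌈3390/355⌉−⌈3277/355⌉ = 10−10 = 0
n=30: ⌈3503/355⌉−⌈3390/355⌉ = 10−10 = 0
n=31: ⌈3616/355⌉−⌈3503/355⌉ = 11−10 = 1  ← one
positions of the first 11 ones: 0 3 6 9 12 15 18 21 25 28 31


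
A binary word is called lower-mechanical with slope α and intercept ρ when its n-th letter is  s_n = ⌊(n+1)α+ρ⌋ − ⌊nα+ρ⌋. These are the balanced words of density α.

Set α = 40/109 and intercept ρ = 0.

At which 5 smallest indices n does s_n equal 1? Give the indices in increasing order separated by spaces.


2 5 8 10 13

n=0: ⌊40/109⌋−⌊0/109⌋ = 0−0 = 0
n=1: ⌊80/109⌋−⌊40/109⌋ = 0−0 = 0
n=2: ⌊120/109⌋−⌊80/109⌋ = 1−0 = 1  ← one
n=3: ⌊160/109⌋−⌊120/109⌋ = 1−1 = 0
n=4: ⌊200/109⌋−⌊160/109⌋ = 1−1 = 0
n=5: ⌊240/109⌋−⌊200/109⌋ = 2−1 = 1  ← one
n=6: ⌊280/109⌋−⌊240/109⌋ = 2−2 = 0
n=7: ⌊320/109⌋−⌊280/109⌋ = 2−2 = 0
n=8: ⌊360/109⌋−⌊320/109⌋ = 3−2 = 1  ← one
n=9: ⌊400/109⌋−⌊360/109⌋ = 3−3 = 0
n=10: ⌊440/109⌋−⌊400/109⌋ = 4−3 = 1  ← one
n=11: ⌊480/109⌋−⌊440/109⌋ = 4−4 = 0
n=12: ⌊520/109⌋−⌊480/109⌋ = 4−4 = 0
n=13: ⌊560/109⌋−⌊520/109⌋ = 5−4 = 1  ← one
positions of the first 5 ones: 2 5 8 10 13


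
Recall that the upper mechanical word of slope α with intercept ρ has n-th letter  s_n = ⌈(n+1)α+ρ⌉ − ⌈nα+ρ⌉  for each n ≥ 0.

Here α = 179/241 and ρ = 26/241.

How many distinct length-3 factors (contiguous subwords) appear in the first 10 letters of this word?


4

t_n = ⌈(n·179+26)/241⌉ for n = 0 … 10:
  n=0…9: ⌈26/241⌉=1 ⌈205/241⌉=1 ⌈384/241⌉=2 ⌈563/241⌉=3 ⌈742/241⌉=4 ⌈921/241⌉=4 ⌈1100/241⌉=5 ⌈1279/241⌉=6 ⌈1458/241⌉=7 ⌈1637/241⌉=7
  n=10: ⌈1816/241⌉=8
s_n = t_(n+1) − t_n for n = 0 … 9 gives
prefix = 0111011101
slide a length-3 window over [0..2] … [7..9] (8 windows); first occurrence of each distinct factor:
  [  0..  2] 011
  [  1..  3] 111
  [  2..  4] 110
  [  3..  5] 101
  (the other 4 windows repeat one of these)
distinct factors: {011, 101, 110, 111}
count = 4  (Sturmian bound for length 3 is 4)


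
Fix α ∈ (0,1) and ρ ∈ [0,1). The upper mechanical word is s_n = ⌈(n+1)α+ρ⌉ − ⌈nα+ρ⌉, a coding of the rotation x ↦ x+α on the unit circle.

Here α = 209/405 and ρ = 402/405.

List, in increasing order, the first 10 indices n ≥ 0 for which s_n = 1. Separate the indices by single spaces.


0 1 3 5 7 9 11 13 15 17

n=0: ⌈611/405⌉−⌈402/405⌉ = 2−1 = 1  ← one
n=1: ⌈820/405⌉−⌈611/405⌉ = 3−2 = 1  ← one
n=2: ⌈1029/405⌉−⌈820/405⌉ = 3−3 = 0
n=3: ⌈1238/405⌉−⌈1029/405⌉ = 4−3 = 1  ← one
n=4: ⌈1447/405⌉−⌈1238/405⌉ = 4−4 = 0
n=5: ⌈1656/405⌉−⌈1447/405⌉ = 5−4 = 1  ← one
n=6: ⌈1865/405⌉−⌈1656/405⌉ = 5−5 = 0
n=7: ⌈2074/405⌉−⌈1865/405⌉ = 6−5 = 1  ← one
n=8: ⌈2283/405⌉−⌈2074/405⌉ = 6−6 = 0
n=9: ⌈2492/405⌉−⌈2283/405⌉ = 7−6 = 1  ← one
n=10: ⌈2701/405⌉−⌈2492/405⌉ = 7−7 = 0
n=11: ⌈2910/405⌉−⌈2701/405⌉ = 8−7 = 1  ← one
n=12: ⌈3119/405⌉−⌈2910/405⌉ = 8−8 = 0
n=13: ⌈3328/405⌉−⌈3119/405⌉ = 9−8 = 1  ← one
n=14: ⌈3537/405⌉−⌈3328/405⌉ = 9−9 = 0
n=15: ⌈3746/405⌉−⌈3537/405⌉ = 10−9 = 1  ← one
n=16: ⌈3955/405⌉−⌈3746/405⌉ = 10−10 = 0
n=17: ⌈4164/405⌉−⌈3955/405⌉ = 11−10 = 1  ← one
positions of the first 10 ones: 0 1 3 5 7 9 11 13 15 17


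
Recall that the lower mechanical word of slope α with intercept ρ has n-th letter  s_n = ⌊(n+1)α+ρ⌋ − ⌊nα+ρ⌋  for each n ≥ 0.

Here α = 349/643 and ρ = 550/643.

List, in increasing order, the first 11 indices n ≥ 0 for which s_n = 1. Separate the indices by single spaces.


0 2 3 5 7 9 11 13 15 16 18

n=0: ⌊899/643⌋−⌊550/643⌋ = 1−0 = 1  ← one
n=1: ⌊1248/643⌋−⌊899/643⌋ = 1−1 = 0
n=2: ⌊1597/643⌋−⌊1248/643⌋ = 2−1 = 1  ← one
n=3: ⌊1946/643⌋−⌊1597/643⌋ = 3−2 = 1  ← one
n=4: ⌊2295/643⌋−⌊1946/643⌋ = 3−3 = 0
n=5: ⌊2644/643⌋−⌊2295/643⌋ = 4−3 = 1  ← one
n=6: ⌊2993/643⌋−⌊2644/643⌋ = 4−4 = 0
n=7: ⌊3342/643⌋−⌊2993/643⌋ = 5−4 = 1  ← one
n=8: ⌊3691/643⌋−⌊3342/643⌋ = 5−5 = 0
n=9: ⌊4040/643⌋−⌊3691/643⌋ = 6−5 = 1  ← one
n=10: ⌊4389/643⌋−⌊4040/643⌋ = 6−6 = 0
n=11: ⌊4738/643⌋−⌊4389/643⌋ = 7−6 = 1  ← one
n=12: ⌊5087/643⌋−⌊4738/643⌋ = 7−7 = 0
n=13: ⌊5436/643⌋−⌊5087/643⌋ = 8−7 = 1  ← one
n=14: ⌊5785/643⌋−⌊5436/643⌋ = 8−8 = 0
n=15: ⌊6134/643⌋−⌊5785/643⌋ = 9−8 = 1  ← one
n=16: ⌊6483/643⌋−⌊6134/643⌋ = 10−9 = 1  ← one
n=17: ⌊6832/643⌋−⌊6483/643⌋ = 10−10 = 0
n=18: ⌊7181/643⌋−⌊6832/643⌋ = 11−10 = 1  ← one
positions of the first 11 ones: 0 2 3 5 7 9 11 13 15 16 18


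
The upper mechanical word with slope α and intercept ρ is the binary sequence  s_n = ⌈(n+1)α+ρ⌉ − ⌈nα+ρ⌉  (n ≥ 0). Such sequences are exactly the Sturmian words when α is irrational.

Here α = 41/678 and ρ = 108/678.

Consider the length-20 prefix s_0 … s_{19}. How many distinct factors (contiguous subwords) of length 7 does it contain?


8

t_n = ⌈(n·41+108)/678⌉ for n = 0 … 20:
  n=0…9: ⌈108/678⌉=1 ⌈149/678⌉=1 ⌈190/678⌉=1 ⌈231/678⌉=1 ⌈272/678⌉=1 ⌈313/678⌉=1 ⌈354/678⌉=1 ⌈395/678⌉=1 ⌈436/678⌉=1 ⌈477/678⌉=1
  n=10…19: ⌈518/678⌉=1 ⌈559/678⌉=1 ⌈600/678⌉=1 ⌈641/678⌉=1 ⌈682/678⌉=2 ⌈723/678⌉=2 ⌈764/678⌉=2 ⌈805/678⌉=2 ⌈846/678⌉=2 ⌈887/678⌉=2
  n=20: ⌈928/678⌉=2
s_n = t_(n+1) − t_n for n = 0 … 19 gives
prefix = 00000000000001000000
slide a length-7 window over [0..6] … [13..19] (14 windows); first occurrence of each distinct factor:
  [  0..  6] 0000000
  [  7.. 13] 0000001
  [  8.. 14] 0000010
  [  9.. 15] 0000100
  [ 10.. 16] 0001000
  [ 11.. 17] 0010000
  [ 12.. 18] 0100000
  [ 13.. 19] 1000000
  (the other 6 windows repeat one of these)
distinct factors: {0000000, 0000001, 0000010, 0000100, 0001000, 0010000, 0100000, 1000000}
count = 8  (Sturmian bound for length 7 is 8)


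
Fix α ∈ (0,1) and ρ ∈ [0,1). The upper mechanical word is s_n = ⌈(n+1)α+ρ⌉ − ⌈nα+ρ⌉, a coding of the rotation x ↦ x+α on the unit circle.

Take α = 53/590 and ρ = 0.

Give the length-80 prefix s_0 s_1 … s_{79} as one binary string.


10000000000100000000001000000000010000000000100000000001000000000010000000000100

n=0: ⌈(1·53)/590⌉ − ⌈(0·53)/590⌉ = ⌈53/590⌉ − ⌈0/590⌉ = 1 − 0 = 1
n=1: ⌈(2·53)/590⌉ − ⌈(1·53)/590⌉ = ⌈106/590⌉ − ⌈53/590⌉ = 1 − 1 = 0
n=2: ⌈(3·53)/590⌉ − ⌈(2·53)/590⌉ = ⌈159/590⌉ − ⌈106/590⌉ = 1 − 1 = 0
n=3: ⌈(4·53)/590⌉ − ⌈(3·53)/590⌉ = ⌈212/590⌉ − ⌈159/590⌉ = 1 − 1 = 0
n=4: ⌈(5·53)/590⌉ − ⌈(4·53)/590⌉ = ⌈265/590⌉ − ⌈212/590⌉ = 1 − 1 = 0
n=5: ⌈(6·53)/590⌉ − ⌈(5·53)/590⌉ = ⌈318/590⌉ − ⌈265/590⌉ = 1 − 1 = 0
n=6: ⌈(7·53)/590⌉ − ⌈(6·53)/590⌉ = ⌈371/590⌉ − ⌈318/590⌉ = 1 − 1 = 0
n=7: ⌈(8·53)/590⌉ − ⌈(7·53)/590⌉ = ⌈424/590⌉ − ⌈371/590⌉ = 1 − 1 = 0
n=8: ⌈(9·53)/590⌉ − ⌈(8·53)/590⌉ = ⌈477/590⌉ − ⌈424/590⌉ = 1 − 1 = 0
n=9: ⌈(10·53)/590⌉ − ⌈(9·53)/590⌉ = ⌈530/590⌉ − ⌈477/590⌉ = 1 − 1 = 0
n=10: ⌈(11·53)/590⌉ − ⌈(10·53)/590⌉ = ⌈583/590⌉ − ⌈530/590⌉ = 1 − 1 = 0
n=11: ⌈(12·53)/590⌉ − ⌈(11·53)/590⌉ = ⌈636/590⌉ − ⌈583/590⌉ = 2 − 1 = 1
n=12: ⌈(13·53)/590⌉ − ⌈(12·53)/590⌉ = ⌈689/590⌉ − ⌈636/590⌉ = 2 − 2 = 0
n=13: ⌈(14·53)/590⌉ − ⌈(13·53)/590⌉ = ⌈742/590⌉ − ⌈689/590⌉ = 2 − 2 = 0
n=14: ⌈(15·53)/590⌉ − ⌈(14·53)/590⌉ = ⌈795/590⌉ − ⌈742/590⌉ = 2 − 2 = 0
n=15: ⌈(16·53)/590⌉ − ⌈(15·53)/590⌉ = ⌈848/590⌉ − ⌈795/590⌉ = 2 − 2 = 0
n=16: ⌈(17·53)/590⌉ − ⌈(16·53)/590⌉ = ⌈901/590⌉ − ⌈848/590⌉ = 2 − 2 = 0
n=17: ⌈(18·53)/590⌉ − ⌈(17·53)/590⌉ = ⌈954/590⌉ − ⌈901/590⌉ = 2 − 2 = 0
n=18: ⌈(19·53)/590⌉ − ⌈(18·53)/590⌉ = ⌈1007/590⌉ − ⌈954/590⌉ = 2 − 2 = 0
n=19: ⌈(20·53)/590⌉ − ⌈(19·53)/590⌉ = ⌈1060/590⌉ − ⌈1007/590⌉ = 2 − 2 = 0
n=20: ⌈(21·53)/590⌉ − ⌈(20·53)/590⌉ = ⌈1113/590⌉ − ⌈1060/590⌉ = 2 − 2 = 0
n=21: ⌈(22·53)/590⌉ − ⌈(21·53)/590⌉ = ⌈1166/590⌉ − ⌈1113/590⌉ = 2 − 2 = 0
n=22: ⌈(23·53)/590⌉ − ⌈(22·53)/590⌉ = ⌈1219/590⌉ − ⌈1166/590⌉ = 3 − 2 = 1
n=23: ⌈(24·53)/590⌉ − ⌈(23·53)/590⌉ = ⌈1272/590⌉ − ⌈1219/590⌉ = 3 − 3 = 0
n=24: ⌈(25·53)/590⌉ − ⌈(24·53)/590⌉ = ⌈1325/590⌉ − ⌈1272/590⌉ = 3 − 3 = 0
n=25: ⌈(26·53)/590⌉ − ⌈(25·53)/590⌉ = ⌈1378/590⌉ − ⌈1325/590⌉ = 3 − 3 = 0
n=26: ⌈(27·53)/590⌉ − ⌈(26·53)/590⌉ = ⌈1431/590⌉ − ⌈1378/590⌉ = 3 − 3 = 0
n=27: ⌈(28·53)/590⌉ − ⌈(27·53)/590⌉ = ⌈1484/590⌉ − ⌈1431/590⌉ = 3 − 3 = 0
n=28: ⌈(29·53)/590⌉ − ⌈(28·53)/590⌉ = ⌈1537/590⌉ − ⌈1484/590⌉ = 3 − 3 = 0
n=29: ⌈(30·53)/590⌉ − ⌈(29·53)/590⌉ = ⌈1590/590⌉ − ⌈1537/590⌉ = 3 − 3 = 0
n=30: ⌈(31·53)/590⌉ − ⌈(30·53)/590⌉ = ⌈1643/590⌉ − ⌈1590/590⌉ = 3 − 3 = 0
n=31: ⌈(32·53)/590⌉ − ⌈(31·53)/590⌉ = ⌈1696/590⌉ − ⌈1643/590⌉ = 3 − 3 = 0
n=32: ⌈(33·53)/590⌉ − ⌈(32·53)/590⌉ = ⌈1749/590⌉ − ⌈1696/590⌉ = 3 − 3 = 0
n=33: ⌈(34·53)/590⌉ − ⌈(33·53)/590⌉ = ⌈1802/590⌉ − ⌈1749/590⌉ = 4 − 3 = 1
n=34: ⌈(35·53)/590⌉ − ⌈(34·53)/590⌉ = ⌈1855/590⌉ − ⌈1802/590⌉ = 4 − 4 = 0
n=35: ⌈(36·53)/590⌉ − ⌈(35·53)/590⌉ = ⌈1908/590⌉ − ⌈1855/590⌉ = 4 − 4 = 0
n=36: ⌈(37·53)/590⌉ − ⌈(36·53)/590⌉ = ⌈1961/590⌉ − ⌈1908/590⌉ = 4 − 4 = 0
n=37: ⌈(38·53)/590⌉ − ⌈(37·53)/590⌉ = ⌈2014/590⌉ − ⌈1961/590⌉ = 4 − 4 = 0
n=38: ⌈(39·53)/590⌉ − ⌈(38·53)/590⌉ = ⌈2067/590⌉ − ⌈2014/590⌉ = 4 − 4 = 0
n=39: ⌈(40·53)/590⌉ − ⌈(39·53)/590⌉ = ⌈2120/590⌉ − ⌈2067/590⌉ = 4 − 4 = 0
n=40: ⌈(41·53)/590⌉ − ⌈(40·53)/590⌉ = ⌈2173/590⌉ − ⌈2120/590⌉ = 4 − 4 = 0
n=41: ⌈(42·53)/590⌉ − ⌈(41·53)/590⌉ = ⌈2226/590⌉ − ⌈2173/590⌉ = 4 − 4 = 0
n=42: ⌈(43·53)/590⌉ − ⌈(42·53)/590⌉ = ⌈2279/590⌉ − ⌈2226/590⌉ = 4 − 4 = 0
n=43: ⌈(44·53)/590⌉ − ⌈(43·53)/590⌉ = ⌈2332/590⌉ − ⌈2279/590⌉ = 4 − 4 = 0
n=44: ⌈(45·53)/590⌉ − ⌈(44·53)/590⌉ = ⌈2385/590⌉ − ⌈2332/590⌉ = 5 − 4 = 1
n=45: ⌈(46·53)/590⌉ − ⌈(45·53)/590⌉ = ⌈2438/590⌉ − ⌈2385/590⌉ = 5 − 5 = 0
n=46: ⌈(47·53)/590⌉ − ⌈(46·53)/590⌉ = ⌈2491/590⌉ − ⌈2438/590⌉ = 5 − 5 = 0
n=47: ⌈(48·53)/590⌉ − ⌈(47·53)/590⌉ = ⌈2544/590⌉ − ⌈2491/590⌉ = 5 − 5 = 0
n=48: ⌈(49·53)/590⌉ − ⌈(48·53)/590⌉ = ⌈2597/590⌉ − ⌈2544/590⌉ = 5 − 5 = 0
n=49: ⌈(50·53)/590⌉ − ⌈(49·53)/590⌉ = ⌈2650/590⌉ − ⌈2597/590⌉ = 5 − 5 = 0
n=50: ⌈(51·53)/590⌉ − ⌈(50·53)/590⌉ = ⌈2703/590⌉ − ⌈2650/590⌉ = 5 − 5 = 0
n=51: ⌈(52·53)/590⌉ − ⌈(51·53)/590⌉ = ⌈2756/590⌉ − ⌈2703/590⌉ = 5 − 5 = 0
n=52: ⌈(53·53)/590⌉ − ⌈(52·53)/590⌉ = ⌈2809/590⌉ − ⌈2756/590⌉ = 5 − 5 = 0
n=53: ⌈(54·53)/590⌉ − ⌈(53·53)/590⌉ = ⌈2862/590⌉ − ⌈2809/590⌉ = 5 − 5 = 0
n=54: ⌈(55·53)/590⌉ − ⌈(54·53)/590⌉ = ⌈2915/590⌉ − ⌈2862/590⌉ = 5 − 5 = 0
n=55: ⌈(56·53)/590⌉ − ⌈(55·53)/590⌉ = ⌈2968/590⌉ − ⌈2915/590⌉ = 6 − 5 = 1
n=56: ⌈(57·53)/590⌉ − ⌈(56·53)/590⌉ = ⌈3021/590⌉ − ⌈2968/590⌉ = 6 − 6 = 0
n=57: ⌈(58·53)/590⌉ − ⌈(57·53)/590⌉ = ⌈3074/590⌉ − ⌈3021/590⌉ = 6 − 6 = 0
n=58: ⌈(59·53)/590⌉ − ⌈(58·53)/590⌉ = ⌈3127/590⌉ − ⌈3074/590⌉ = 6 − 6 = 0
n=59: ⌈(60·53)/590⌉ − ⌈(59·53)/590⌉ = ⌈3180/590⌉ − ⌈3127/590⌉ = 6 − 6 = 0
n=60: ⌈(61·53)/590⌉ − ⌈(60·53)/590⌉ = ⌈3233/590⌉ − ⌈3180/590⌉ = 6 − 6 = 0
n=61: ⌈(62·53)/590⌉ − ⌈(61·53)/590⌉ = ⌈3286/590⌉ − ⌈3233/590⌉ = 6 − 6 = 0
n=62: ⌈(63·53)/590⌉ − ⌈(62·53)/590⌉ = ⌈3339/590⌉ − ⌈3286/590⌉ = 6 − 6 = 0
n=63: ⌈(64·53)/590⌉ − ⌈(63·53)/590⌉ = ⌈3392/590⌉ − ⌈3339/590⌉ = 6 − 6 = 0
n=64: ⌈(65·53)/590⌉ − ⌈(64·53)/590⌉ = ⌈3445/590⌉ − ⌈3392/590⌉ = 6 − 6 = 0
n=65: ⌈(66·53)/590⌉ − ⌈(65·53)/590⌉ = ⌈3498/590⌉ − ⌈3445/590⌉ = 6 − 6 = 0
n=66: ⌈(67·53)/590⌉ − ⌈(66·53)/590⌉ = ⌈3551/590⌉ − ⌈3498/590⌉ = 7 − 6 = 1
n=67: ⌈(68·53)/590⌉ − ⌈(67·53)/590⌉ = ⌈3604/590⌉ − ⌈3551/590⌉ = 7 − 7 = 0
n=68: ⌈(69·53)/590⌉ − ⌈(68·53)/590⌉ = ⌈3657/590⌉ − ⌈3604/590⌉ = 7 − 7 = 0
n=69: ⌈(70·53)/590⌉ − ⌈(69·53)/590⌉ = ⌈3710/590⌉ − ⌈3657/590⌉ = 7 − 7 = 0
n=70: ⌈(71·53)/590⌉ − ⌈(70·53)/590⌉ = ⌈3763/590⌉ − ⌈3710/590⌉ = 7 − 7 = 0
n=71: ⌈(72·53)/590⌉ − ⌈(71·53)/590⌉ = ⌈3816/590⌉ − ⌈3763/590⌉ = 7 − 7 = 0
n=72: ⌈(73·53)/590⌉ − ⌈(72·53)/590⌉ = ⌈3869/590⌉ − ⌈3816/590⌉ = 7 − 7 = 0
n=73: ⌈(74·53)/590⌉ − ⌈(73·53)/590⌉ = ⌈3922/590⌉ − ⌈3869/590⌉ = 7 − 7 = 0
n=74: ⌈(75·53)/590⌉ − ⌈(74·53)/590⌉ = ⌈3975/590⌉ − ⌈3922/590⌉ = 7 − 7 = 0
n=75: ⌈(76·53)/590⌉ − ⌈(75·53)/590⌉ = ⌈4028/590⌉ − ⌈3975/590⌉ = 7 − 7 = 0
n=76: ⌈(77·53)/590⌉ − ⌈(76·53)/590⌉ = ⌈4081/590⌉ − ⌈4028/590⌉ = 7 − 7 = 0
n=77: ⌈(78·53)/590⌉ − ⌈(77·53)/590⌉ = ⌈4134/590⌉ − ⌈4081/590⌉ = 8 − 7 = 1
n=78: ⌈(79·53)/590⌉ − ⌈(78·53)/590⌉ = ⌈4187/590⌉ − ⌈4134/590⌉ = 8 − 8 = 0
n=79: ⌈(80·53)/590⌉ − ⌈(79·53)/590⌉ = ⌈4240/590⌉ − ⌈4187/590⌉ = 8 − 8 = 0


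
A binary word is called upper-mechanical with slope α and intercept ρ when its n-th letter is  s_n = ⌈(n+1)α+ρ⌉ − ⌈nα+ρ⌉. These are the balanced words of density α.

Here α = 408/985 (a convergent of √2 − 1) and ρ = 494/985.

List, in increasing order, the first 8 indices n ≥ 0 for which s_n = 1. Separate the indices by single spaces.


1 3 6 8 10 13 15 18

n=0: ⌈902/985⌉−⌈494/985⌉ = 1−1 = 0
n=1: ⌈1310/985⌉−⌈902/985⌉ = 2−1 = 1  ← one
n=2: ⌈1718/985⌉−⌈1310/985⌉ = 2−2 = 0
n=3: ⌈2126/985⌉−⌈1718/985⌉ = 3−2 = 1  ← one
n=4: ⌈2534/985⌉−⌈2126/985⌉ = 3−3 = 0
n=5: ⌈2942/985⌉−⌈2534/985⌉ = 3−3 = 0
n=6: ⌈3350/985⌉−⌈2942/985⌉ = 4−3 = 1  ← one
n=7: ⌈3758/985⌉−⌈3350/985⌉ = 4−4 = 0
n=8: ⌈4166/985⌉−⌈3758/985⌉ = 5−4 = 1  ← one
n=9: ⌈4574/985⌉−⌈4166/985⌉ = 5−5 = 0
n=10: ⌈4982/985⌉−⌈4574/985⌉ = 6−5 = 1  ← one
n=11: ⌈5390/985⌉−⌈4982/985⌉ = 6−6 = 0
n=12: ⌈5798/985⌉−⌈5390/985⌉ = 6−6 = 0
n=13: ⌈6206/985⌉−⌈5798/985⌉ = 7−6 = 1  ← one
n=14: ⌈6614/985⌉−⌈6206/985⌉ = 7−7 = 0
n=15: ⌈7022/985⌉−⌈6614/985⌉ = 8−7 = 1  ← one
n=16: ⌈7430/985⌉−⌈7022/985⌉ = 8−8 = 0
n=17: ⌈7838/985⌉−⌈7430/985⌉ = 8−8 = 0
n=18: ⌈8246/985⌉−⌈7838/985⌉ = 9−8 = 1  ← one
positions of the first 8 ones: 1 3 6 8 10 13 15 18


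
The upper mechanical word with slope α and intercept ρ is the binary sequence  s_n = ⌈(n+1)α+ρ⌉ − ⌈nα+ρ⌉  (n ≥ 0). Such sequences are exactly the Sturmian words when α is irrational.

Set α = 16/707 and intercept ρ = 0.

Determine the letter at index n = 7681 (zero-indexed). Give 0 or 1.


0

(n+1)α + ρ = (7682·16) / 707 = 122912/707
nα + ρ     = (7681·16) / 707 = 122896/707
⌈122912/707⌉ = 174,  ⌈122896/707⌉ = 174
s_{7681} = 174 − 174 = 0


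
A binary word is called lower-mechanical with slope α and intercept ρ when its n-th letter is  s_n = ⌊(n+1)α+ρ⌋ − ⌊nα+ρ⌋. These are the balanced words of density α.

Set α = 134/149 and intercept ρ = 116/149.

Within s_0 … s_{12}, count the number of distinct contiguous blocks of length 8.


t_n = ⌊(n·134+116)/149⌋ for n = 0 … 13:
  n=0…9: ⌊116/149⌋=0 ⌊250/149⌋=1 ⌊384/149⌋=2 ⌊518/149⌋=3 ⌊652/149⌋=4 ⌊786/149⌋=5 ⌊920/149⌋=6 ⌊1054/149⌋=7 ⌊1188/149⌋=7 ⌊1322/149⌋=8
  n=10…13: ⌊1456/149⌋=9 ⌊1590/149⌋=10 ⌊1724/149⌋=11 ⌊1858/149⌋=12
s_n = t_(n+1) − t_n for n = 0 … 12 gives
prefix = 1111111011111
slide a length-8 window over [0..7] … [5..12] (6 windows); first occurrence of each distinct factor:
  [  0..  7] 11111110
  [  1..  8] 11111101
  [  2..  9] 11111011
  [  3.. 10] 11110111
  [  4.. 11] 11101111
  [  5.. 12] 11011111
distinct factors: {11011111, 11101111, 11110111, 11111011, 11111101, 11111110}
count = 6  (Sturmian bound for length 8 is 9)

6


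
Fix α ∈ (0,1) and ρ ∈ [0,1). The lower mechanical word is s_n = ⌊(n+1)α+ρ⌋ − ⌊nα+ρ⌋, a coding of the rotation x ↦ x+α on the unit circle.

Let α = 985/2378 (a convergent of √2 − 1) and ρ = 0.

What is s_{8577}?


1

(n+1)α + ρ = (8578·985) / 2378 = 8449330/2378
nα + ρ     = (8577·985) / 2378 = 8448345/2378
⌊8449330/2378⌋ = 3553,  ⌊8448345/2378⌋ = 3552
s_{8577} = 3553 − 3552 = 1


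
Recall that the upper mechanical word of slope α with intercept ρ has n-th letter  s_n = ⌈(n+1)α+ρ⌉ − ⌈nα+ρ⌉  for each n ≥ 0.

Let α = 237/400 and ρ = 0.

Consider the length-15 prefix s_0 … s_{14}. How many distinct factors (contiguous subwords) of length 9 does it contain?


5

t_n = ⌈(n·237)/400⌉ for n = 0 … 15:
  n=0…9: ⌈0/400⌉=0 ⌈237/400⌉=1 ⌈474/400⌉=2 ⌈711/400⌉=2 ⌈948/400⌉=3 ⌈1185/400⌉=3 ⌈1422/400⌉=4 ⌈1659/400⌉=5 ⌈1896/400⌉=5 ⌈2133/400⌉=6
  n=10…15: ⌈2370/400⌉=6 ⌈2607/400⌉=7 ⌈2844/400⌉=8 ⌈3081/400⌉=8 ⌈3318/400⌉=9 ⌈3555/400⌉=9
s_n = t_(n+1) − t_n for n = 0 … 14 gives
prefix = 110101101011010
slide a length-9 window over [0..8] … [6..14] (7 windows); first occurrence of each distinct factor:
  [  0..  8] 110101101
  [  1..  9] 101011010
  [  2.. 10] 010110101
  [  3.. 11] 101101011
  [  4.. 12] 011010110
  (the other 2 windows repeat one of these)
distinct factors: {010110101, 011010110, 101011010, 101101011, 110101101}
count = 5  (Sturmian bound for length 9 is 10)


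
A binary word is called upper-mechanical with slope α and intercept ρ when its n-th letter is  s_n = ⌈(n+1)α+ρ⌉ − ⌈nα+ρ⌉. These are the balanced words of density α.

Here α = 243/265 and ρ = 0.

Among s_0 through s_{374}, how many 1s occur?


344

#1s = Σ_{n=0}^{374} s_n = Σ_{n=0}^{374} (⌈(n+1)α+ρ⌉ − ⌈nα+ρ⌉)
the sum telescopes: every ⌈nα+ρ⌉ with 0 < n < 375 appears once with + and once with −, leaving ⌈375α+ρ⌉ − ⌈0·α+ρ⌉
375α + ρ = (375·243) / 265 = 91125/265
ρ = 0/265
⌈91125/265⌉ = 344,  ⌈0/265⌉ = 0
#1s = 344 − 0 = 344


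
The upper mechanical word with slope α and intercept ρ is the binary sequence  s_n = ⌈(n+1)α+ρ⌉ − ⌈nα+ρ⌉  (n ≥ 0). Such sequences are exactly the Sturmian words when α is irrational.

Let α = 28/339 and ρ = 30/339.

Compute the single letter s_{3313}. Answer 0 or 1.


(n+1)α + ρ = (3314·28 + 30) / 339 = 92822/339
nα + ρ     = (3313·28 + 30) / 339 = 92794/339
⌈92822/339⌉ = 274,  ⌈92794/339⌉ = 274
s_{3313} = 274 − 274 = 0

0


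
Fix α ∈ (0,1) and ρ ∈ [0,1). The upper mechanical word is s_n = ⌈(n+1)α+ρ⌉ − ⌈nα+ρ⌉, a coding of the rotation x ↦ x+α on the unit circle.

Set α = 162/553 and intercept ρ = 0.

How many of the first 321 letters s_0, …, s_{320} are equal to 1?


#1s = Σ_{n=0}^{320} s_n = Σ_{n=0}^{320} (⌈(n+1)α+ρ⌉ − ⌈nα+ρ⌉)
the sum telescopes: every ⌈nα+ρ⌉ with 0 < n < 321 appears once with + and once with −, leaving ⌈321α+ρ⌉ − ⌈0·α+ρ⌉
321α + ρ = (321·162) / 553 = 52002/553
ρ = 0/553
⌈52002/553⌉ = 95,  ⌈0/553⌉ = 0
#1s = 95 − 0 = 95

95


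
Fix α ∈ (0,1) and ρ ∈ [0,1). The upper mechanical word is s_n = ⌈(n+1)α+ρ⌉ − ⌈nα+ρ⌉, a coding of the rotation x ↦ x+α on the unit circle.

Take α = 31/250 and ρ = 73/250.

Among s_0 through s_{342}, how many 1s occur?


42

#1s = Σ_{n=0}^{342} s_n = Σ_{n=0}^{342} (⌈(n+1)α+ρ⌉ − ⌈nα+ρ⌉)
the sum telescopes: every ⌈nα+ρ⌉ with 0 < n < 343 appears once with + and once with −, leaving ⌈343α+ρ⌉ − ⌈0·α+ρ⌉
343α + ρ = (343·31 + 73) / 250 = 10706/250
ρ = 73/250
⌈10706/250⌉ = 43,  ⌈73/250⌉ = 1
#1s = 43 − 1 = 42


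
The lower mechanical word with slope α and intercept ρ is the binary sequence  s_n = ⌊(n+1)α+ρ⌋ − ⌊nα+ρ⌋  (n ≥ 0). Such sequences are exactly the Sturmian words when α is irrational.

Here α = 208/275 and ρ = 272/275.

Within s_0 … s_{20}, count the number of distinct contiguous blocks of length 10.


t_n = ⌊(n·208+272)/275⌋ for n = 0 … 21:
  n=0…9: ⌊272/275⌋=0 ⌊480/275⌋=1 ⌊688/275⌋=2 ⌊896/275⌋=3 ⌊1104/275⌋=4 ⌊1312/275⌋=4 ⌊1520/275⌋=5 ⌊1728/275⌋=6 ⌊1936/275⌋=7 ⌊2144/275⌋=7
  n=10…19: ⌊2352/275⌋=8 ⌊2560/275⌋=9 ⌊2768/275⌋=10 ⌊2976/275⌋=10 ⌊3184/275⌋=11 ⌊3392/275⌋=12 ⌊3600/275⌋=13 ⌊3808/275⌋=13 ⌊4016/275⌋=14 ⌊4224/275⌋=15
  n=20…21: ⌊4432/275⌋=16 ⌊4640/275⌋=16
s_n = t_(n+1) − t_n for n = 0 … 20 gives
prefix = 111101110111011101110
slide a length-10 window over [0..9] … [11..20] (12 windows); first occurrence of each distinct factor:
  [  0..  9] 1111011101
  [  1.. 10] 1110111011
  [  2.. 11] 1101110111
  [  3.. 12] 1011101110
  [  4.. 13] 0111011101
  (the other 7 windows repeat one of these)
distinct factors: {0111011101, 1011101110, 1101110111, 1110111011, 1111011101}
count = 5  (Sturmian bound for length 10 is 11)

5


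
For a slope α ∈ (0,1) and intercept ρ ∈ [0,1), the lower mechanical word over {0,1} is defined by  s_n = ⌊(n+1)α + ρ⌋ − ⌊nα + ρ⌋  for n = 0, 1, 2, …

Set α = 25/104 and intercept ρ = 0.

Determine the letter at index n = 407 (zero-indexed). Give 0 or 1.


1

(n+1)α + ρ = (408·25) / 104 = 10200/104
nα + ρ     = (407·25) / 104 = 10175/104
⌊10200/104⌋ = 98,  ⌊10175/104⌋ = 97
s_{407} = 98 − 97 = 1


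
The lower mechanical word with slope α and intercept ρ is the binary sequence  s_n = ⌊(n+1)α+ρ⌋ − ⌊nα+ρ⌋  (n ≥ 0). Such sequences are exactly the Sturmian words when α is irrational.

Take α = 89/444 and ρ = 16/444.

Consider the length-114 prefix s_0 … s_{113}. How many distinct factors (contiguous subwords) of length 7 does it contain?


t_n = ⌊(n·89+16)/444⌋ for n = 0 … 114:
  n=0…9: ⌊16/444⌋=0 ⌊105/444⌋=0 ⌊194/444⌋=0 ⌊283/444⌋=0 ⌊372/444⌋=0 ⌊461/444⌋=1 ⌊550/444⌋=1 ⌊639/444⌋=1 ⌊728/444⌋=1 ⌊817/444⌋=1
  n=10…19: ⌊906/444⌋=2 ⌊995/444⌋=2 ⌊1084/444⌋=2 ⌊1173/444⌋=2 ⌊1262/444⌋=2 ⌊1351/444⌋=3 ⌊1440/444⌋=3 ⌊1529/444⌋=3 ⌊1618/444⌋=3 ⌊1707/444⌋=3
  n=20…29: ⌊1796/444⌋=4 ⌊1885/444⌋=4 ⌊1974/444⌋=4 ⌊2063/444⌋=4 ⌊2152/444⌋=4 ⌊2241/444⌋=5 ⌊2330/444⌋=5 ⌊2419/444⌋=5 ⌊2508/444⌋=5 ⌊2597/444⌋=5
  n=30…39: ⌊2686/444⌋=6 ⌊2775/444⌋=6 ⌊2864/444⌋=6 ⌊2953/444⌋=6 ⌊3042/444⌋=6 ⌊3131/444⌋=7 ⌊3220/444⌋=7 ⌊3309/444⌋=7 ⌊3398/444⌋=7 ⌊3487/444⌋=7
  n=40…49: ⌊3576/444⌋=8 ⌊3665/444⌋=8 ⌊3754/444⌋=8 ⌊3843/444⌋=8 ⌊3932/444⌋=8 ⌊4021/444⌋=9 ⌊4110/444⌋=9 ⌊4199/444⌋=9 ⌊4288/444⌋=9 ⌊4377/444⌋=9
  n=50…59: ⌊4466/444⌋=10 ⌊4555/444⌋=10 ⌊4644/444⌋=10 ⌊4733/444⌋=10 ⌊4822/444⌋=10 ⌊4911/444⌋=11 ⌊5000/444⌋=11 ⌊5089/444⌋=11 ⌊5178/444⌋=11 ⌊5267/444⌋=11
  n=60…69: ⌊5356/444⌋=12 ⌊5445/444⌋=12 ⌊5534/444⌋=12 ⌊5623/444⌋=12 ⌊5712/444⌋=12 ⌊5801/444⌋=13 ⌊5890/444⌋=13 ⌊5979/444⌋=13 ⌊6068/444⌋=13 ⌊6157/444⌋=13
  n=70…79: ⌊6246/444⌋=14 ⌊6335/444⌋=14 ⌊6424/444⌋=14 ⌊6513/444⌋=14 ⌊6602/444⌋=14 ⌊6691/444⌋=15 ⌊6780/444⌋=15 ⌊6869/444⌋=15 ⌊6958/444⌋=15 ⌊7047/444⌋=15
  n=80…89: ⌊7136/444⌋=16 ⌊7225/444⌋=16 ⌊7314/444⌋=16 ⌊7403/444⌋=16 ⌊7492/444⌋=16 ⌊7581/444⌋=17 ⌊7670/444⌋=17 ⌊7759/444⌋=17 ⌊7848/444⌋=17 ⌊7937/444⌋=17
  n=90…99: ⌊8026/444⌋=18 ⌊8115/444⌋=18 ⌊8204/444⌋=18 ⌊8293/444⌋=18 ⌊8382/444⌋=18 ⌊8471/444⌋=19 ⌊8560/444⌋=19 ⌊8649/444⌋=19 ⌊8738/444⌋=19 ⌊8827/444⌋=19
  n=100…109: ⌊8916/444⌋=20 ⌊9005/444⌋=20 ⌊9094/444⌋=20 ⌊9183/444⌋=20 ⌊9272/444⌋=20 ⌊9361/444⌋=21 ⌊9450/444⌋=21 ⌊9539/444⌋=21 ⌊9628/444⌋=21 ⌊9717/444⌋=21
  n=110…114: ⌊9806/444⌋=22 ⌊9895/444⌋=22 ⌊9984/444⌋=22 ⌊10073/444⌋=22 ⌊10162/444⌋=22
s_n = t_(n+1) − t_n for n = 0 … 113 gives
prefix = 000010000100001000010000100001000010000100001000010000100001000010000100001000010000100001000010000100001000010000
slide a length-7 window over [0..6] … [107..113] (108 windows); first occurrence of each distinct factor:
  [  0..  6] 0000100
  [  1..  7] 0001000
  [  2..  8] 0010000
  [  3..  9] 0100001
  [  4.. 10] 1000010
  (the other 103 windows repeat one of these)
distinct factors: {0000100, 0001000, 0010000, 0100001, 1000010}
count = 5  (Sturmian bound for length 7 is 8)

5


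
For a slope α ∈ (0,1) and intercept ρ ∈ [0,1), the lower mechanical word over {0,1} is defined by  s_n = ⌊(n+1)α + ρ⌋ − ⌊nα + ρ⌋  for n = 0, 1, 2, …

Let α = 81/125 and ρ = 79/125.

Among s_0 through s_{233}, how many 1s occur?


152

#1s = Σ_{n=0}^{233} s_n = Σ_{n=0}^{233} (⌊(n+1)α+ρ⌋ − ⌊nα+ρ⌋)
the sum telescopes: every ⌊nα+ρ⌋ with 0 < n < 234 appears once with + and once with −, leaving ⌊234α+ρ⌋ − ⌊0·α+ρ⌋
234α + ρ = (234·81 + 79) / 125 = 19033/125
ρ = 79/125
⌊19033/125⌋ = 152,  ⌊79/125⌋ = 0
#1s = 152 − 0 = 152


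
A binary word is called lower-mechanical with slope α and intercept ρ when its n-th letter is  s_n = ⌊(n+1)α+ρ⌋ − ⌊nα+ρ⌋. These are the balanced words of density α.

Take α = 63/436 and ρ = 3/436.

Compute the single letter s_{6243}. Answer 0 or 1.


(n+1)α + ρ = (6244·63 + 3) / 436 = 393375/436
nα + ρ     = (6243·63 + 3) / 436 = 393312/436
⌊393375/436⌋ = 902,  ⌊393312/436⌋ = 902
s_{6243} = 902 − 902 = 0

0


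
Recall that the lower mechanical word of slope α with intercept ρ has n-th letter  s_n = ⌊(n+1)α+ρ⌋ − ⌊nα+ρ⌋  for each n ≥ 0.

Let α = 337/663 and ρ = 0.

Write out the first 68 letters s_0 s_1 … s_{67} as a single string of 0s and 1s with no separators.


01010101010101010101010101010101010101010101010101010101010110101010

n=0: ⌊(1·337)/663⌋ − ⌊(0·337)/663⌋ = ⌊337/663⌋ − ⌊0/663⌋ = 0 − 0 = 0
n=1: ⌊(2·337)/663⌋ − ⌊(1·337)/663⌋ = ⌊674/663⌋ − ⌊337/663⌋ = 1 − 0 = 1
n=2: ⌊(3·337)/663⌋ − ⌊(2·337)/663⌋ = ⌊1011/663⌋ − ⌊674/663⌋ = 1 − 1 = 0
n=3: ⌊(4·337)/663⌋ − ⌊(3·337)/663⌋ = ⌊1348/663⌋ − ⌊1011/663⌋ = 2 − 1 = 1
n=4: ⌊(5·337)/663⌋ − ⌊(4·337)/663⌋ = ⌊1685/663⌋ − ⌊1348/663⌋ = 2 − 2 = 0
n=5: ⌊(6·337)/663⌋ − ⌊(5·337)/663⌋ = ⌊2022/663⌋ − ⌊1685/663⌋ = 3 − 2 = 1
n=6: ⌊(7·337)/663⌋ − ⌊(6·337)/663⌋ = ⌊2359/663⌋ − ⌊2022/663⌋ = 3 − 3 = 0
n=7: ⌊(8·337)/663⌋ − ⌊(7·337)/663⌋ = ⌊2696/663⌋ − ⌊2359/663⌋ = 4 − 3 = 1
n=8: ⌊(9·337)/663⌋ − ⌊(8·337)/663⌋ = ⌊3033/663⌋ − ⌊2696/663⌋ = 4 − 4 = 0
n=9: ⌊(10·337)/663⌋ − ⌊(9·337)/663⌋ = ⌊3370/663⌋ − ⌊3033/663⌋ = 5 − 4 = 1
n=10: ⌊(11·337)/663⌋ − ⌊(10·337)/663⌋ = ⌊3707/663⌋ − ⌊3370/663⌋ = 5 − 5 = 0
n=11: ⌊(12·337)/663⌋ − ⌊(11·337)/663⌋ = ⌊4044/663⌋ − ⌊3707/663⌋ = 6 − 5 = 1
n=12: ⌊(13·337)/663⌋ − ⌊(12·337)/663⌋ = ⌊4381/663⌋ − ⌊4044/663⌋ = 6 − 6 = 0
n=13: ⌊(14·337)/663⌋ − ⌊(13·337)/663⌋ = ⌊4718/663⌋ − ⌊4381/663⌋ = 7 − 6 = 1
n=14: ⌊(15·337)/663⌋ − ⌊(14·337)/663⌋ = ⌊5055/663⌋ − ⌊4718/663⌋ = 7 − 7 = 0
n=15: ⌊(16·337)/663⌋ − ⌊(15·337)/663⌋ = ⌊5392/663⌋ − ⌊5055/663⌋ = 8 − 7 = 1
n=16: ⌊(17·337)/663⌋ − ⌊(16·337)/663⌋ = ⌊5729/663⌋ − ⌊5392/663⌋ = 8 − 8 = 0
n=17: ⌊(18·337)/663⌋ − ⌊(17·337)/663⌋ = ⌊6066/663⌋ − ⌊5729/663⌋ = 9 − 8 = 1
n=18: ⌊(19·337)/663⌋ − ⌊(18·337)/663⌋ = ⌊6403/663⌋ − ⌊6066/663⌋ = 9 − 9 = 0
n=19: ⌊(20·337)/663⌋ − ⌊(19·337)/663⌋ = ⌊6740/663⌋ − ⌊6403/663⌋ = 10 − 9 = 1
n=20: ⌊(21·337)/663⌋ − ⌊(20·337)/663⌋ = ⌊7077/663⌋ − ⌊6740/663⌋ = 10 − 10 = 0
n=21: ⌊(22·337)/663⌋ − ⌊(21·337)/663⌋ = ⌊7414/663⌋ − ⌊7077/663⌋ = 11 − 10 = 1
n=22: ⌊(23·337)/663⌋ − ⌊(22·337)/663⌋ = ⌊7751/663⌋ − ⌊7414/663⌋ = 11 − 11 = 0
n=23: ⌊(24·337)/663⌋ − ⌊(23·337)/663⌋ = ⌊8088/663⌋ − ⌊7751/663⌋ = 12 − 11 = 1
n=24: ⌊(25·337)/663⌋ − ⌊(24·337)/663⌋ = ⌊8425/663⌋ − ⌊8088/663⌋ = 12 − 12 = 0
n=25: ⌊(26·337)/663⌋ − ⌊(25·337)/663⌋ = ⌊8762/663⌋ − ⌊8425/663⌋ = 13 − 12 = 1
n=26: ⌊(27·337)/663⌋ − ⌊(26·337)/663⌋ = ⌊9099/663⌋ − ⌊8762/663⌋ = 13 − 13 = 0
n=27: ⌊(28·337)/663⌋ − ⌊(27·337)/663⌋ = ⌊9436/663⌋ − ⌊9099/663⌋ = 14 − 13 = 1
n=28: ⌊(29·337)/663⌋ − ⌊(28·337)/663⌋ = ⌊9773/663⌋ − ⌊9436/663⌋ = 14 − 14 = 0
n=29: ⌊(30·337)/663⌋ − ⌊(29·337)/663⌋ = ⌊10110/663⌋ − ⌊9773/663⌋ = 15 − 14 = 1
n=30: ⌊(31·337)/663⌋ − ⌊(30·337)/663⌋ = ⌊10447/663⌋ − ⌊10110/663⌋ = 15 − 15 = 0
n=31: ⌊(32·337)/663⌋ − ⌊(31·337)/663⌋ = ⌊10784/663⌋ − ⌊10447/663⌋ = 16 − 15 = 1
n=32: ⌊(33·337)/663⌋ − ⌊(32·337)/663⌋ = ⌊11121/663⌋ − ⌊10784/663⌋ = 16 − 16 = 0
n=33: ⌊(34·337)/663⌋ − ⌊(33·337)/663⌋ = ⌊11458/663⌋ − ⌊11121/663⌋ = 17 − 16 = 1
n=34: ⌊(35·337)/663⌋ − ⌊(34·337)/663⌋ = ⌊11795/663⌋ − ⌊11458/663⌋ = 17 − 17 = 0
n=35: ⌊(36·337)/663⌋ − ⌊(35·337)/663⌋ = ⌊12132/663⌋ − ⌊11795/663⌋ = 18 − 17 = 1
n=36: ⌊(37·337)/663⌋ − ⌊(36·337)/663⌋ = ⌊12469/663⌋ − ⌊12132/663⌋ = 18 − 18 = 0
n=37: ⌊(38·337)/663⌋ − ⌊(37·337)/663⌋ = ⌊12806/663⌋ − ⌊12469/663⌋ = 19 − 18 = 1
n=38: ⌊(39·337)/663⌋ − ⌊(38·337)/663⌋ = ⌊13143/663⌋ − ⌊12806/663⌋ = 19 − 19 = 0
n=39: ⌊(40·337)/663⌋ − ⌊(39·337)/663⌋ = ⌊13480/663⌋ − ⌊13143/663⌋ = 20 − 19 = 1
n=40: ⌊(41·337)/663⌋ − ⌊(40·337)/663⌋ = ⌊13817/663⌋ − ⌊13480/663⌋ = 20 − 20 = 0
n=41: ⌊(42·337)/663⌋ − ⌊(41·337)/663⌋ = ⌊14154/663⌋ − ⌊13817/663⌋ = 21 − 20 = 1
n=42: ⌊(43·337)/663⌋ − ⌊(42·337)/663⌋ = ⌊14491/663⌋ − ⌊14154/663⌋ = 21 − 21 = 0
n=43: ⌊(44·337)/663⌋ − ⌊(43·337)/663⌋ = ⌊14828/663⌋ − ⌊14491/663⌋ = 22 − 21 = 1
n=44: ⌊(45·337)/663⌋ − ⌊(44·337)/663⌋ = ⌊15165/663⌋ − ⌊14828/663⌋ = 22 − 22 = 0
n=45: ⌊(46·337)/663⌋ − ⌊(45·337)/663⌋ = ⌊15502/663⌋ − ⌊15165/663⌋ = 23 − 22 = 1
n=46: ⌊(47·337)/663⌋ − ⌊(46·337)/663⌋ = ⌊15839/663⌋ − ⌊15502/663⌋ = 23 − 23 = 0
n=47: ⌊(48·337)/663⌋ − ⌊(47·337)/663⌋ = ⌊16176/663⌋ − ⌊15839/663⌋ = 24 − 23 = 1
n=48: ⌊(49·337)/663⌋ − ⌊(48·337)/663⌋ = ⌊16513/663⌋ − ⌊16176/663⌋ = 24 − 24 = 0
n=49: ⌊(50·337)/663⌋ − ⌊(49·337)/663⌋ = ⌊16850/663⌋ − ⌊16513/663⌋ = 25 − 24 = 1
n=50: ⌊(51·337)/663⌋ − ⌊(50·337)/663⌋ = ⌊17187/663⌋ − ⌊16850/663⌋ = 25 − 25 = 0
n=51: ⌊(52·337)/663⌋ − ⌊(51·337)/663⌋ = ⌊17524/663⌋ − ⌊17187/663⌋ = 26 − 25 = 1
n=52: ⌊(53·337)/663⌋ − ⌊(52·337)/663⌋ = ⌊17861/663⌋ − ⌊17524/663⌋ = 26 − 26 = 0
n=53: ⌊(54·337)/663⌋ − ⌊(53·337)/663⌋ = ⌊18198/663⌋ − ⌊17861/663⌋ = 27 − 26 = 1
n=54: ⌊(55·337)/663⌋ − ⌊(54·337)/663⌋ = ⌊18535/663⌋ − ⌊18198/663⌋ = 27 − 27 = 0
n=55: ⌊(56·337)/663⌋ − ⌊(55·337)/663⌋ = ⌊18872/663⌋ − ⌊18535/663⌋ = 28 − 27 = 1
n=56: ⌊(57·337)/663⌋ − ⌊(56·337)/663⌋ = ⌊19209/663⌋ − ⌊18872/663⌋ = 28 − 28 = 0
n=57: ⌊(58·337)/663⌋ − ⌊(57·337)/663⌋ = ⌊19546/663⌋ − ⌊19209/663⌋ = 29 − 28 = 1
n=58: ⌊(59·337)/663⌋ − ⌊(58·337)/663⌋ = ⌊19883/663⌋ − ⌊19546/663⌋ = 29 − 29 = 0
n=59: ⌊(60·337)/663⌋ − ⌊(59·337)/663⌋ = ⌊20220/663⌋ − ⌊19883/663⌋ = 30 − 29 = 1
n=60: ⌊(61·337)/663⌋ − ⌊(60·337)/663⌋ = ⌊20557/663⌋ − ⌊20220/663⌋ = 31 − 30 = 1
n=61: ⌊(62·337)/663⌋ − ⌊(61·337)/663⌋ = ⌊20894/663⌋ − ⌊20557/663⌋ = 31 − 31 = 0
n=62: ⌊(63·337)/663⌋ − ⌊(62·337)/663⌋ = ⌊21231/663⌋ − ⌊20894/663⌋ = 32 − 31 = 1
n=63: ⌊(64·337)/663⌋ − ⌊(63·337)/663⌋ = ⌊21568/663⌋ − ⌊21231/663⌋ = 32 − 32 = 0
n=64: ⌊(65·337)/663⌋ − ⌊(64·337)/663⌋ = ⌊21905/663⌋ − ⌊21568/663⌋ = 33 − 32 = 1
n=65: ⌊(66·337)/663⌋ − ⌊(65·337)/663⌋ = ⌊22242/663⌋ − ⌊21905/663⌋ = 33 − 33 = 0
n=66: ⌊(67·337)/663⌋ − ⌊(66·337)/663⌋ = ⌊22579/663⌋ − ⌊22242/663⌋ = 34 − 33 = 1
n=67: ⌊(68·337)/663⌋ − ⌊(67·337)/663⌋ = ⌊22916/663⌋ − ⌊22579/663⌋ = 34 − 34 = 0
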